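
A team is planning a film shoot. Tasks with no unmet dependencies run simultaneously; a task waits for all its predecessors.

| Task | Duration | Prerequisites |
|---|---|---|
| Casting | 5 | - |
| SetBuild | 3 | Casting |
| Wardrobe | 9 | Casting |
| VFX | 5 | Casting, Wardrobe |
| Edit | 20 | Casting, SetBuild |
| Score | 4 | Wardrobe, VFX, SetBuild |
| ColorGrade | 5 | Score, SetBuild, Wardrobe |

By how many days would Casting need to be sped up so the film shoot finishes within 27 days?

1

Current finish: 28 days; target: 27.
Casting is on every critical path, so each day cut from Casting cuts the finish by one (this holds down to a finish of 24).
Need 28 − 27 = 1 day off Casting → Casting becomes 4 days, finish becomes 27.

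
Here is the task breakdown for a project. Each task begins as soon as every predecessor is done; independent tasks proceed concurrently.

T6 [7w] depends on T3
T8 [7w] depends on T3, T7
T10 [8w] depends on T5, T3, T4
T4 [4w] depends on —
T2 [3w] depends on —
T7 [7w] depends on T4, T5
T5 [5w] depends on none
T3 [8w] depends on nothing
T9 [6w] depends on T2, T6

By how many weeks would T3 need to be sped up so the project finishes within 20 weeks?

1

Current finish: 21 weeks; target: 20.
T3 is on every critical path, so each week cut from T3 cuts the finish by one (this holds down to a finish of 19).
Need 21 − 20 = 1 week off T3 → T3 becomes 7 weeks, finish becomes 20.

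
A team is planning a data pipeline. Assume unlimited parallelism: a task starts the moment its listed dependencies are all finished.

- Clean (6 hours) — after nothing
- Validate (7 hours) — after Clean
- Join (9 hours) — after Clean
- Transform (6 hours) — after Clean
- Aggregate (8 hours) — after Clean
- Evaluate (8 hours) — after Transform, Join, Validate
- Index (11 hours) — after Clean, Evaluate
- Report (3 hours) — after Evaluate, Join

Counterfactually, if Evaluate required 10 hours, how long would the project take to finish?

36

As given, the longest chain is Clean→Join→Evaluate→Index = 6+9+8+11 = 34, so the finish is 34 hours.
Evaluate lies on that path, so at 10 hours the path becomes 36 hours.
No other chain overtakes it, so the finish is 36 hours.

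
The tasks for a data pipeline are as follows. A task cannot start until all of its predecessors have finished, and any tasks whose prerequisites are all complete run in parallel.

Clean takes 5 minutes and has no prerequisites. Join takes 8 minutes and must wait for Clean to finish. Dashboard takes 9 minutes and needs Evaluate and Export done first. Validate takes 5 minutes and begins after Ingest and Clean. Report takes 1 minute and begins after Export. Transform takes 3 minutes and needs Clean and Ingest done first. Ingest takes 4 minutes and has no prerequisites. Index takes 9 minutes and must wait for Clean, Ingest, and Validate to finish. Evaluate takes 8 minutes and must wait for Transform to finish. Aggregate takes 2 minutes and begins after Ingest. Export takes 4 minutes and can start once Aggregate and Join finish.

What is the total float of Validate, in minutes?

7

Clean→Join→Export→Dashboard = 5+8+4+9 = 26 sets the makespan at 26 minutes.
Longest path through Validate: 19 minutes (earliest finish 10, latest finish 17).
Slack of Validate = 12 − 5 = 7 minutes.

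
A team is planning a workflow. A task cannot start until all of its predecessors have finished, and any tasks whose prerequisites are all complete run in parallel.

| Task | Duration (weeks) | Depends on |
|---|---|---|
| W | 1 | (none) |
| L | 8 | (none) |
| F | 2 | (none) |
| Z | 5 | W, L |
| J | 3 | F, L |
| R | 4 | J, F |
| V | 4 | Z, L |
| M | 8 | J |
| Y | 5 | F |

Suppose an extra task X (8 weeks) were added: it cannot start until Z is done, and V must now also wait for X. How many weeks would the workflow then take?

Originally the workflow takes 19 weeks.
With X inserted, V now waits for max(Z, L, X).
New critical path: L→Z→X→V = 8+5+8+4 = 25 ⇒ 25 weeks.

25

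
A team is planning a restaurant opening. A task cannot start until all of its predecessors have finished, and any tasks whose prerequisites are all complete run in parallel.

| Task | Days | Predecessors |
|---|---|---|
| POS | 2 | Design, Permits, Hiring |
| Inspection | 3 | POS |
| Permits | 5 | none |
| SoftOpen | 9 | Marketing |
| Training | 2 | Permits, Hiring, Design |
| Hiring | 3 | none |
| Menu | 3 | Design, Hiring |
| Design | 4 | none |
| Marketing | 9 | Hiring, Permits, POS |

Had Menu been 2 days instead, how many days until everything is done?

25

As given, the longest chain is Permits→POS→Marketing→SoftOpen = 5+2+9+9 = 25, so the finish is 25 days.
Menu is off the critical path — its longest chain is 7 days, giving 18 of slack.
The critical path is still Permits→POS→Marketing→SoftOpen; finish is now 25 days.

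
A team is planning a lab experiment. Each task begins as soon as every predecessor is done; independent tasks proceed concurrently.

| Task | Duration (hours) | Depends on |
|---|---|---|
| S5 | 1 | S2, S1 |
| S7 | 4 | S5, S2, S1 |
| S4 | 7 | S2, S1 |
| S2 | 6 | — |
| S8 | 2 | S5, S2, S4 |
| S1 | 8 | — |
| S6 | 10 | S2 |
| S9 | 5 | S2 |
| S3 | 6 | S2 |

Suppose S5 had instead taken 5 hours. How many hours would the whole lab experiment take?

17

Actual critical path: S1→S4→S8 = 8+7+2 = 17 ⇒ 17 hours.
S5 has 4 hours of float (longest path through it is 13).
The critical path is still S1→S4→S8; finish is now 17 hours.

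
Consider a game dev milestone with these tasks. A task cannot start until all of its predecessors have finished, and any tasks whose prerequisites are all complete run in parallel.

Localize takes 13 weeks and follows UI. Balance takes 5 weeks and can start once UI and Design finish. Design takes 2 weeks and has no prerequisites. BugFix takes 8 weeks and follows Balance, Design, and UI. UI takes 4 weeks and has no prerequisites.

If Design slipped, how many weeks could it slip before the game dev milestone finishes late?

Critical path: UI→Balance→BugFix = 4+5+8 = 17, so the finish is 17 weeks.
The longest chain containing Design totals 15 weeks.
Float = 17 − 15 = 2.

2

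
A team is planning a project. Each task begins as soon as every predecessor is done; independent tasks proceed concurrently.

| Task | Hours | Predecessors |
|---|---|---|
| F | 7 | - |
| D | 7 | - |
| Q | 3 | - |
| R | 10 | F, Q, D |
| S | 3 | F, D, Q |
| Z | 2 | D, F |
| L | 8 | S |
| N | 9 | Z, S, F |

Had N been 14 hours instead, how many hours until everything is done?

24

Critical path before the change: F→S→N = 7+3+9 = 19 giving 19 hours.
N is on the critical path; changing it to 14 makes that path 24 hours.
The critical path is still F→S→N; finish is now 24 hours.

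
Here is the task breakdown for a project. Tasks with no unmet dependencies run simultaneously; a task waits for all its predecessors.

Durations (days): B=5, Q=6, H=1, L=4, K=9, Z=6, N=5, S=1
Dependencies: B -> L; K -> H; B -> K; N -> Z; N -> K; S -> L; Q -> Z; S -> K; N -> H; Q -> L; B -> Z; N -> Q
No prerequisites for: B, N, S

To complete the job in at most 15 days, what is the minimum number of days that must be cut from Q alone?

Current finish: 17 days; target: 15.
Q is on every critical path, so each day cut from Q cuts the finish by one (this holds down to a finish of 15).
Need 17 − 15 = 2 days off Q → Q becomes 4 days, finish becomes 15.

2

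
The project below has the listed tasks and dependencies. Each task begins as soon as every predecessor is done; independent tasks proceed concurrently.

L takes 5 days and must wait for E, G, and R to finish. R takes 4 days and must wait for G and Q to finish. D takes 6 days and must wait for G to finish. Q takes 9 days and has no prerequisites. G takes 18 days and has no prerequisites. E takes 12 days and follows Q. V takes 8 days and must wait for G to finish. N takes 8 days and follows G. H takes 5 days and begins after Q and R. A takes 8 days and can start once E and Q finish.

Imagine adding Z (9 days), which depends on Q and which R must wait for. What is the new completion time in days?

Originally the schedule takes 29 days.
With Z inserted, R now waits for max(G, Q, Z).
New critical path: Q→E→A = 9+12+8 = 29 ⇒ 29 days.

29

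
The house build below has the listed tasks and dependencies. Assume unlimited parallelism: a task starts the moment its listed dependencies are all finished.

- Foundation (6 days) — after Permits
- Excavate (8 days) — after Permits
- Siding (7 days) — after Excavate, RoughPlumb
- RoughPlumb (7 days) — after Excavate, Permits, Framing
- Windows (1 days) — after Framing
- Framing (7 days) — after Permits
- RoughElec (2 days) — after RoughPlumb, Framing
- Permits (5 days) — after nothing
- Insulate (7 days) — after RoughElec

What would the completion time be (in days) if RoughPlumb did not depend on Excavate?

28

Original critical path: Permits→Excavate→RoughPlumb→RoughElec→Insulate = 5+8+7+2+7 = 29 ⇒ 29 days.
Without Excavate→RoughPlumb, RoughPlumb's earliest start moves from 13 to 12.
After: Permits→Framing→RoughPlumb→RoughElec→Insulate = 5+7+7+2+7 = 28 → 28 days.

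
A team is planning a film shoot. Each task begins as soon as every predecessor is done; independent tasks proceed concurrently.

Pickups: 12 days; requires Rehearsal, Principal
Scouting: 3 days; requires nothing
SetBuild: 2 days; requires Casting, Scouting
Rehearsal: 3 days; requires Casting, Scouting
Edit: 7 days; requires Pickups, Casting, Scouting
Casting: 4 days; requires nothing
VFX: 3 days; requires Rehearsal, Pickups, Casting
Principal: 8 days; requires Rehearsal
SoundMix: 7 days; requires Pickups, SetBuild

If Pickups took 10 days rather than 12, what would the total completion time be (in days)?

32

Actual critical path: Casting→Rehearsal→Principal→Pickups→Edit = 4+3+8+12+7 = 34 ⇒ 34 days.
Pickups is on the critical path; changing it to 10 makes that path 32 days.
No other chain overtakes it, so the finish is 32 days.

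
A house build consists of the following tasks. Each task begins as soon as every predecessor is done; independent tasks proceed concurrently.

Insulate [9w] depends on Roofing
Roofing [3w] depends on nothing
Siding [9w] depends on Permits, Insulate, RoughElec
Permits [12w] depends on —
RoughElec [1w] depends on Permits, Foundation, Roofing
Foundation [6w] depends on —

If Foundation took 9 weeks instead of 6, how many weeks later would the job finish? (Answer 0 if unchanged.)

Critical path before the change: Permits→RoughElec→Siding = 12+1+9 = 22 giving 22 weeks.
The longest path through Foundation is only 16 weeks, so Foundation has float 6.
The critical path is still Permits→RoughElec→Siding; finish is now 22 weeks.
Change in finish: 22 − 22 = +0 weeks.

0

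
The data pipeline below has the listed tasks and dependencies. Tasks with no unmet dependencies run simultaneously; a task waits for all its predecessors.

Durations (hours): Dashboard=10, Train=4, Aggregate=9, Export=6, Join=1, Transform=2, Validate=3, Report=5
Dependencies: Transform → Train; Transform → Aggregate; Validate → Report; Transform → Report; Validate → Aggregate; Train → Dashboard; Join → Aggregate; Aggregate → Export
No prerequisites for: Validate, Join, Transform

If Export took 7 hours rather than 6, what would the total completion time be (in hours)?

19

The binding path is Validate→Aggregate→Export = 3+9+6 = 18; finish at 18 hours.
Since Export is critical, the +1 change carries straight to that chain (now 19 hours).
No other chain overtakes it, so the finish is 19 hours.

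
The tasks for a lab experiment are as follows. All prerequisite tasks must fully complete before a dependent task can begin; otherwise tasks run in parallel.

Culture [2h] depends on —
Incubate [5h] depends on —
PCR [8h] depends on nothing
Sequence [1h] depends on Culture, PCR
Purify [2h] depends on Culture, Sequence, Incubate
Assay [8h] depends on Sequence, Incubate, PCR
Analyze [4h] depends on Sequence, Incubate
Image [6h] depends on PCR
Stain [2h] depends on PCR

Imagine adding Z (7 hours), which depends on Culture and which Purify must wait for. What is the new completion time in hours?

Originally the project takes 17 hours.
With Z inserted, Purify now waits for max(Culture, Sequence, Incubate, Z).
New critical path: PCR→Sequence→Assay = 8+1+8 = 17 ⇒ 17 hours.

17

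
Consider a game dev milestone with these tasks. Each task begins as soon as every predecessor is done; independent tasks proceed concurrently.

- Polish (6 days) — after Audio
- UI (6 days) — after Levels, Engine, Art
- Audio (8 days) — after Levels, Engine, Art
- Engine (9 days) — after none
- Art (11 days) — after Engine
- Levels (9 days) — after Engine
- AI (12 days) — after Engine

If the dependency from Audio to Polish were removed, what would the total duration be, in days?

28

With the dependency in place, Engine→Art→Audio→Polish = 9+11+8+6 = 34 sets the finish at 34 days.
Without Audio→Polish, Polish's earliest start moves from 28 to 0.
New critical path: Engine→Art→Audio = 9+11+8 = 28 ⇒ 28 days.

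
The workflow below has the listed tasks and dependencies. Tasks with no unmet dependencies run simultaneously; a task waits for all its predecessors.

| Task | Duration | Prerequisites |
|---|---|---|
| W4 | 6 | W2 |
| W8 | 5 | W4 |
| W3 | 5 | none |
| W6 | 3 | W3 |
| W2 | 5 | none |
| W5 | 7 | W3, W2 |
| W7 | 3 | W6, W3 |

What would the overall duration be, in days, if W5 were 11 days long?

16

The binding path is W2→W4→W8 = 5+6+5 = 16; finish at 16 days.
W5 has 4 days of float (longest path through it is 12).
The critical path is still W2→W4→W8; finish is now 16 days.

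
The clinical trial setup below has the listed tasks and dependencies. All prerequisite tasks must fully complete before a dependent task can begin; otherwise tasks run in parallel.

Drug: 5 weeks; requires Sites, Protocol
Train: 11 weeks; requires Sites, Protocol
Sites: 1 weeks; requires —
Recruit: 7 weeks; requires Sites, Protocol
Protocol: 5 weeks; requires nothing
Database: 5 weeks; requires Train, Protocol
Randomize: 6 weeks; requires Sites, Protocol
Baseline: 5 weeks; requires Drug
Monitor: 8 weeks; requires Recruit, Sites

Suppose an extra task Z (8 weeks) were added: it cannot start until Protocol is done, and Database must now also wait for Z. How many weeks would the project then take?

21

Originally the project takes 21 weeks.
With Z inserted, Database now waits for max(Train, Protocol, Z).
New critical path: Protocol→Train→Database = 5+11+5 = 21 ⇒ 21 weeks.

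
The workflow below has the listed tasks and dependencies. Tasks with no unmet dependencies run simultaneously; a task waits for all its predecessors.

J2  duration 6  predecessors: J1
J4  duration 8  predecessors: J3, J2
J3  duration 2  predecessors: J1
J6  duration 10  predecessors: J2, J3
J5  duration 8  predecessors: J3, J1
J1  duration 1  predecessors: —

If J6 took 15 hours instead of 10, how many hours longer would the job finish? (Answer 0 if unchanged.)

5

As given, the longest chain is J1→J2→J6 = 1+6+10 = 17, so the finish is 17 hours.
Since J6 is critical, the +5 change carries straight to that chain (now 22 hours).
No other chain overtakes it, so the finish is 22 hours.
Change in finish: 22 − 17 = +5 hours.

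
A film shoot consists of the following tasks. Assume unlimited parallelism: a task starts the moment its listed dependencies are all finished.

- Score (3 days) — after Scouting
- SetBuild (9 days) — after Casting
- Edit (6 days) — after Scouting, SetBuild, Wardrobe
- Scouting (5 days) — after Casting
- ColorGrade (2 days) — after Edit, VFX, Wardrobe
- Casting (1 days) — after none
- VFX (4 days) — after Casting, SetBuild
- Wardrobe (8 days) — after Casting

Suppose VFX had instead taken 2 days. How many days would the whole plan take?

18

Critical path before the change: Casting→SetBuild→Edit→ColorGrade = 1+9+6+2 = 18 giving 18 days.
VFX is off the critical path — its longest chain is 16 days, giving 2 of slack.
No other chain overtakes it, so the finish is 18 days.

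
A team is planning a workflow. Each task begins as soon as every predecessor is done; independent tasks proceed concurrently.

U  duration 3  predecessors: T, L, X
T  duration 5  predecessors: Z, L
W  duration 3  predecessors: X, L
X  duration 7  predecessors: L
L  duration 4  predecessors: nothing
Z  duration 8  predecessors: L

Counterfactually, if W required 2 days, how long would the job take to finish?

As given, the longest chain is L→Z→T→U = 4+8+5+3 = 20, so the finish is 20 days.
W is off the critical path — its longest chain is 14 days, giving 6 of slack.
That remains the longest chain; total 20 days.

20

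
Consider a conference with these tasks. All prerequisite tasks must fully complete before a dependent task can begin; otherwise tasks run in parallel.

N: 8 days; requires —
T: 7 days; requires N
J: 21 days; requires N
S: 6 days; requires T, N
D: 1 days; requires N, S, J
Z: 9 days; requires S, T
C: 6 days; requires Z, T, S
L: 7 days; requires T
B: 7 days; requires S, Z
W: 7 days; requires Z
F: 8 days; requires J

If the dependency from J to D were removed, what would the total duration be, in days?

37

With the dependency in place, N→T→S→Z→B = 8+7+6+9+7 = 37 sets the finish at 37 days.
Without J→D, D's earliest start moves from 29 to 21.
New critical path: N→T→S→Z→B = 8+7+6+9+7 = 37 ⇒ 37 days.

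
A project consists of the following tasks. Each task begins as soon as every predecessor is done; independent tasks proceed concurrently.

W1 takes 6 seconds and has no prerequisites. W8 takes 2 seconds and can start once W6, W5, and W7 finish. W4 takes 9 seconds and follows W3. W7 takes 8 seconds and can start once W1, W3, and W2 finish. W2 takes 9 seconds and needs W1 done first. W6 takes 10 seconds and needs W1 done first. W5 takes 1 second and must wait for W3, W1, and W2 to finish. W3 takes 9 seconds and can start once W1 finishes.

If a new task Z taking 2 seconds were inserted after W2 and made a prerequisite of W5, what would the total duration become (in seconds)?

25

Originally the job takes 25 seconds.
With Z inserted, W5 now waits for max(W3, W1, W2, Z).
New critical path: W1→W2→W7→W8 = 6+9+8+2 = 25 ⇒ 25 seconds.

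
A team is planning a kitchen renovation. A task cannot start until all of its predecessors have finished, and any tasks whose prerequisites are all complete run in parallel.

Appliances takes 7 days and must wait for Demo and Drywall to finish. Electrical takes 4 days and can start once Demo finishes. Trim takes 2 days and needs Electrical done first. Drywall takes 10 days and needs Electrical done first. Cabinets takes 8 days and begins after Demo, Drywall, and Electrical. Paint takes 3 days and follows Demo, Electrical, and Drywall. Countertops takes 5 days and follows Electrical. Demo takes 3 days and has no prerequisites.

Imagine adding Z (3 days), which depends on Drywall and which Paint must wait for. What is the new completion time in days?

Originally the project takes 25 days.
With Z inserted, Paint now waits for max(Demo, Electrical, Drywall, Z).
New critical path: Demo→Electrical→Drywall→Cabinets = 3+4+10+8 = 25 ⇒ 25 days.

25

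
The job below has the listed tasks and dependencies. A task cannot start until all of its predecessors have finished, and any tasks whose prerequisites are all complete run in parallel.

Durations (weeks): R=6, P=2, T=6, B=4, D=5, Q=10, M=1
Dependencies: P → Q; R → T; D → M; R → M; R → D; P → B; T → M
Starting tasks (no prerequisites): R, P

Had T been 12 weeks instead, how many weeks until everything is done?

19

Critical path before the change: R→T→M = 6+6+1 = 13 giving 13 weeks.
T is on the critical path; changing it to 12 makes that path 19 weeks.
The critical path is still R→T→M; finish is now 19 weeks.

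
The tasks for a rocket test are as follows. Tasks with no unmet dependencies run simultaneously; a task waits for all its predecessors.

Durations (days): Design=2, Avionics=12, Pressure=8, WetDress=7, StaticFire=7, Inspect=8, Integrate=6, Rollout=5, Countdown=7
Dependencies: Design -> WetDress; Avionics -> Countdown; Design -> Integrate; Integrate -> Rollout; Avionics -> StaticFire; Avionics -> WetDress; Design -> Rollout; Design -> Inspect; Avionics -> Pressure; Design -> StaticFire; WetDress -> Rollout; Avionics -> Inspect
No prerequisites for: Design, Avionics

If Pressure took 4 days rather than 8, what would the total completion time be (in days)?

24

Critical path before the change: Avionics→WetDress→Rollout = 12+7+5 = 24 giving 24 days.
Pressure has 4 days of float (longest path through it is 20).
No other chain overtakes it, so the finish is 24 days.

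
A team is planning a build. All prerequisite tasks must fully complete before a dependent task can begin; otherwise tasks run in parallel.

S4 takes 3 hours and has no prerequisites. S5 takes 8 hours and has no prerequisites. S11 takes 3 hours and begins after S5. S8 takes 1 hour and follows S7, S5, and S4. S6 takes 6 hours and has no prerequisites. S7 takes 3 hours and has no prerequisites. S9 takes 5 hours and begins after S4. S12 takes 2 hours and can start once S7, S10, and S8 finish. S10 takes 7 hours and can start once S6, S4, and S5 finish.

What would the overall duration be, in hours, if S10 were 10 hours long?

20

Baseline: S5→S10→S12 = 8+7+2 = 17 → 17 hours.
S10 lies on that path, so at 10 hours the path becomes 20 hours.
That remains the longest chain; total 20 hours.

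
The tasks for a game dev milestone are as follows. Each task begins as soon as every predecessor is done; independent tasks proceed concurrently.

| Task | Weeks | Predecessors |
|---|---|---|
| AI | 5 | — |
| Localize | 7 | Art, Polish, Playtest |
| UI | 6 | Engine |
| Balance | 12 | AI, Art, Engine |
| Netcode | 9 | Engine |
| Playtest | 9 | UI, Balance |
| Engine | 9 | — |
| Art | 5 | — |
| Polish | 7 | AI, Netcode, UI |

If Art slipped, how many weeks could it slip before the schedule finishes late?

4

Critical path: Engine→Balance→Playtest→Localize = 9+12+9+7 = 37, so the finish is 37 weeks.
Longest path through Art: 33 weeks (earliest finish 5, latest finish 9).
Float = 37 − 33 = 4.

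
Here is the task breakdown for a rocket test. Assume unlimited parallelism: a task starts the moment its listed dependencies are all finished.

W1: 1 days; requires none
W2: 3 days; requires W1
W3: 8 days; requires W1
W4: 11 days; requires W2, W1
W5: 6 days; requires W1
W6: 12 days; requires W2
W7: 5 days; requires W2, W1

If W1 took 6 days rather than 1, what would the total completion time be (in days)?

21

The binding path is W1→W2→W6 = 1+3+12 = 16; finish at 16 days.
W1 lies on that path, so at 6 days the path becomes 21 days.
That remains the longest chain; total 21 days.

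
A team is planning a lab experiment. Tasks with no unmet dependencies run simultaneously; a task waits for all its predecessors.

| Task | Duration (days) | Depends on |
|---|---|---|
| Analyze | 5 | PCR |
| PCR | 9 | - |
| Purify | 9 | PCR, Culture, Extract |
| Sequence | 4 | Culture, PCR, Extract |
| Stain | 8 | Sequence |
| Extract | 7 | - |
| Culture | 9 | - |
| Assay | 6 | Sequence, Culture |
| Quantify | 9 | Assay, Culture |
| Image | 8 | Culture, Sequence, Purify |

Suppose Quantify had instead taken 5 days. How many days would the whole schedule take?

26

The binding path is Culture→Sequence→Assay→Quantify = 9+4+6+9 = 28; finish at 28 days.
Quantify is on the critical path; changing it to 5 makes that path 24 days.
Now Culture→Purify→Image = 9+9+8 = 26 is longest, so the finish becomes 26 days.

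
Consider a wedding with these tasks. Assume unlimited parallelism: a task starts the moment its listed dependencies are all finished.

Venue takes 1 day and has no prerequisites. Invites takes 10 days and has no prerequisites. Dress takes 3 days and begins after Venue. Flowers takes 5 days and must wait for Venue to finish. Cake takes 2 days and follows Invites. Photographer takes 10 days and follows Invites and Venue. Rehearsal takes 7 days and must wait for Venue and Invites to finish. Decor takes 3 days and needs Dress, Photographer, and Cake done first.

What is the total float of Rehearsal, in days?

6

Invites→Photographer→Decor = 10+10+3 = 23 sets the makespan at 23 days.
Longest path through Rehearsal: 17 days (earliest finish 17, latest finish 23).
Float = 23 − 17 = 6.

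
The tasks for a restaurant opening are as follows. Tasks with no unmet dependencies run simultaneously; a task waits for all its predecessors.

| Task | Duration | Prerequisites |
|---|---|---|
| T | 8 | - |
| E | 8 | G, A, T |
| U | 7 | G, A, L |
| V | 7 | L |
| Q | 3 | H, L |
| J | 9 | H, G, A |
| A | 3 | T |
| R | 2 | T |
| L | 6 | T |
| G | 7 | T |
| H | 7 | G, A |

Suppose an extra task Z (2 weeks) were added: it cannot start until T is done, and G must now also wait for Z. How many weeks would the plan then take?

33

Originally the plan takes 31 weeks.
With Z inserted, G now waits for max(T, Z).
New critical path: T→Z→G→H→J = 8+2+7+7+9 = 33 ⇒ 33 weeks.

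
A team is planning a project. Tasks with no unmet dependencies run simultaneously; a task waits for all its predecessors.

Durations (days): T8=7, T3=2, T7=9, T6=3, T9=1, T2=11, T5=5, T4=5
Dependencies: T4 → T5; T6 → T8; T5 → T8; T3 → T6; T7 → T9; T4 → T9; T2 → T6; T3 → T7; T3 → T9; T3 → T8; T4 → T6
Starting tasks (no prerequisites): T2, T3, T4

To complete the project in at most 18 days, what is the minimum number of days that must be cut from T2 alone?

Current finish: 21 days; target: 18.
T2 is on every critical path, so each day cut from T2 cuts the finish by one (this holds down to a finish of 17).
Need 21 − 18 = 3 days off T2 → T2 becomes 8 days, finish becomes 18.

3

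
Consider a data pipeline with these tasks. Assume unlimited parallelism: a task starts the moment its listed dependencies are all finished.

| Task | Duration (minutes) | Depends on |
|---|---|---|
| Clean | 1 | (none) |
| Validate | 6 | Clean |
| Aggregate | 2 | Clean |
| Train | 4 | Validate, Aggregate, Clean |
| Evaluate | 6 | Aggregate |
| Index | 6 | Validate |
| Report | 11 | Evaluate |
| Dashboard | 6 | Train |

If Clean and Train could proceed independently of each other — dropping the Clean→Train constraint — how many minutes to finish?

20

Original critical path: Clean→Aggregate→Evaluate→Report = 1+2+6+11 = 20 ⇒ 20 minutes.
Dropping Clean→Train doesn't change Train's earliest start (7); another predecessor still binds.
After: Clean→Aggregate→Evaluate→Report = 1+2+6+11 = 20 → 20 minutes.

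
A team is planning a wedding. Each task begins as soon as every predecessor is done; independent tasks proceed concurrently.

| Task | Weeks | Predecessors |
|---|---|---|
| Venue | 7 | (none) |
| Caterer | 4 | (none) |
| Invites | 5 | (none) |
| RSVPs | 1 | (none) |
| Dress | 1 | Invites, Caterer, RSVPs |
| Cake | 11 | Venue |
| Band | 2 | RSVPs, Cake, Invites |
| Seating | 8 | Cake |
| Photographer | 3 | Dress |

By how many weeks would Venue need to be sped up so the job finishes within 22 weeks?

Current finish: 26 weeks; target: 22.
Venue is on every critical path, so each week cut from Venue cuts the finish by one (this holds down to a finish of 20).
Need 26 − 22 = 4 weeks off Venue → Venue becomes 3 weeks, finish becomes 22.

4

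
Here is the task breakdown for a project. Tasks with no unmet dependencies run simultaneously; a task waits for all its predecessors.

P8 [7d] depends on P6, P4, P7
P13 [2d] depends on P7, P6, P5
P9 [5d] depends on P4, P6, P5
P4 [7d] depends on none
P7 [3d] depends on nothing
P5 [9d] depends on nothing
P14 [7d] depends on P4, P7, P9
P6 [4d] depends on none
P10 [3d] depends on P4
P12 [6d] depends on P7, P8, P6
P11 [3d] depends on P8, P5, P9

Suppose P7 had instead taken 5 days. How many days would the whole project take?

Actual critical path: P5→P9→P14 = 9+5+7 = 21 ⇒ 21 days.
The longest path through P7 is only 16 days, so P7 has float 5.
The critical path is still P5→P9→P14; finish is now 21 days.

21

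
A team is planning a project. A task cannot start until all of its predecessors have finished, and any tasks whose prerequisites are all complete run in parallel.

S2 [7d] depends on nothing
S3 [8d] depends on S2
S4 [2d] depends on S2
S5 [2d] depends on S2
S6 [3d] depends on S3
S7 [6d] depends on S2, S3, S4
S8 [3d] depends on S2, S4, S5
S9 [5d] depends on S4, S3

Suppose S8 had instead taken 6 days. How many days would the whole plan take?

As given, the longest chain is S2→S3→S7 = 7+8+6 = 21, so the finish is 21 days.
S8 is off the critical path — its longest chain is 12 days, giving 9 of slack.
No other chain overtakes it, so the finish is 21 days.

21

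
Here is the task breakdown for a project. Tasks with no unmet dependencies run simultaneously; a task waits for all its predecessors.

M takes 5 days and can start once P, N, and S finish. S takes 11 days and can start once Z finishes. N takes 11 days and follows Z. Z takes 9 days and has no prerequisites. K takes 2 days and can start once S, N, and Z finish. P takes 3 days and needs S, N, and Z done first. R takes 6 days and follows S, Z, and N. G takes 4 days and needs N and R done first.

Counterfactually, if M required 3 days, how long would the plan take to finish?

30

As given, the longest chain is Z→S→R→G = 9+11+6+4 = 30, so the finish is 30 days.
The longest path through M is only 28 days, so M has float 2.
No other chain overtakes it, so the finish is 30 days.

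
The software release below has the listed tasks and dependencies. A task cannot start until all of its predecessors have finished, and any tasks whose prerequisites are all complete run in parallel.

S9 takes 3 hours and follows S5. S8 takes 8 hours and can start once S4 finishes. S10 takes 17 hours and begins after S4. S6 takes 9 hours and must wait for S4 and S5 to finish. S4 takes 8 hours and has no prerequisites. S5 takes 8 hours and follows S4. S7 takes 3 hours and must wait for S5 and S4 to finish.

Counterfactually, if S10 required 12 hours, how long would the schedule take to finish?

Baseline: S4→S10 = 8+17 = 25 → 25 hours.
S10 is on the critical path; changing it to 12 makes that path 20 hours.
The binding chain switches to S4→S5→S6 = 8+8+9 = 25; finish 25 hours.

25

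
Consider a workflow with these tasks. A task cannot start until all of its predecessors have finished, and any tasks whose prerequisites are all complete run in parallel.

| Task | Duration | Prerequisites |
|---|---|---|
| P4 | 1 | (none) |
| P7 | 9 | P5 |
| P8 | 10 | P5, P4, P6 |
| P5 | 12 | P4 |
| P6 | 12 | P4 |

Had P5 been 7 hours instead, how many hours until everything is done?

The binding path is P4→P5→P8 = 1+12+10 = 23; finish at 23 hours.
P5 lies on that path, so at 7 hours the path becomes 18 hours.
Now P4→P6→P8 = 1+12+10 = 23 is longest, so the finish becomes 23 hours.

23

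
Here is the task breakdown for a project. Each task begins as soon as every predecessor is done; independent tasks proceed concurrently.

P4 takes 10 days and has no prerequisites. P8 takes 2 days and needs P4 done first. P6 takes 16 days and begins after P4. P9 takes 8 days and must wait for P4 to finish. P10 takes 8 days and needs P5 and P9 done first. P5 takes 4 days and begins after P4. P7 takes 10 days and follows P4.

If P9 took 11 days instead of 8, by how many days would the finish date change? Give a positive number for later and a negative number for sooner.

Critical path before the change: P4→P9→P10 = 10+8+8 = 26 giving 26 days.
P9 lies on that path, so at 11 days the path becomes 29 days.
That remains the longest chain; total 29 days.
Change in finish: 29 − 26 = +3 days.

3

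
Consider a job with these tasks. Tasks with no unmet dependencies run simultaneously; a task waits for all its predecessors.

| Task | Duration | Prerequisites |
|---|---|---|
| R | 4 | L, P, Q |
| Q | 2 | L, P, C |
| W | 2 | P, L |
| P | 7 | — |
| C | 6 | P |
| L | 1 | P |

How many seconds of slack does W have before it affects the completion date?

9

Critical path: P→C→Q→R = 7+6+2+4 = 19, so the finish is 19 seconds.
The longest chain containing W totals 10 seconds.
Slack of W = 17 − 8 = 9 seconds.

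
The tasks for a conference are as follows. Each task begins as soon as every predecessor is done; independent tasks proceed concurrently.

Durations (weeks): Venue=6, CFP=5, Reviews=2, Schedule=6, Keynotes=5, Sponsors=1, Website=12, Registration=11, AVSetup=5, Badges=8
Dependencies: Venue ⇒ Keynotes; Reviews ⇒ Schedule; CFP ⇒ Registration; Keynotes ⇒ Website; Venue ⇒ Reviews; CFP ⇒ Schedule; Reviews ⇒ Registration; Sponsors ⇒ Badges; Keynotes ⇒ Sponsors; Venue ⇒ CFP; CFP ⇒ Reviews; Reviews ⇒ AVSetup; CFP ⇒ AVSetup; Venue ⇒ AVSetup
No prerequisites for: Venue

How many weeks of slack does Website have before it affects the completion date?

1

Venue→CFP→Reviews→Registration = 6+5+2+11 = 24 sets the makespan at 24 weeks.
Longest path through Website: 23 weeks (earliest finish 23, latest finish 24).
Slack of Website = 12 − 11 = 1 week.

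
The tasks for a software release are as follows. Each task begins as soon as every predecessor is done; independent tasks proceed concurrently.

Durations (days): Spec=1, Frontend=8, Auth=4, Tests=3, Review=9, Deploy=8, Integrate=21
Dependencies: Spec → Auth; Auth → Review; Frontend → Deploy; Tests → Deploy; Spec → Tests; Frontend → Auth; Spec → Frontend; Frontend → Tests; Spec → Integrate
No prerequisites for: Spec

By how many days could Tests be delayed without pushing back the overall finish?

Critical path: Spec→Frontend→Auth→Review = 1+8+4+9 = 22, so the finish is 22 days.
Tests finishes as early as 12 and must finish by 14.
So Tests can slip 14 − 12 = 2 days.

2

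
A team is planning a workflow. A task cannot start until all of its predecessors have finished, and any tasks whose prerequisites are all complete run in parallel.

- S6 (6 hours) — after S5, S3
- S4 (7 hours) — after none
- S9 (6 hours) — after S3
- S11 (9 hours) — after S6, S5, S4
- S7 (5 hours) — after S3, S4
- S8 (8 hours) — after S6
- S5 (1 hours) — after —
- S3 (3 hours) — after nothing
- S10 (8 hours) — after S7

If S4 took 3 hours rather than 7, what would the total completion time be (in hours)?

18

Baseline: S4→S7→S10 = 7+5+8 = 20 → 20 hours.
S4 is on the critical path; changing it to 3 makes that path 16 hours.
The binding chain switches to S3→S6→S11 = 3+6+9 = 18; finish 18 hours.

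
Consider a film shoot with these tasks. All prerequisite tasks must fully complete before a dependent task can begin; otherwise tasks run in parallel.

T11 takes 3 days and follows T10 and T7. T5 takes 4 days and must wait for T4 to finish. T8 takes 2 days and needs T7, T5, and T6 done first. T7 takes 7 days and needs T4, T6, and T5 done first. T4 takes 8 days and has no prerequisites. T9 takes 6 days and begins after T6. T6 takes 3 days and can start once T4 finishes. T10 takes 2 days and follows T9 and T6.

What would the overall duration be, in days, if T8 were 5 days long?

The binding path is T4→T5→T7→T11 = 8+4+7+3 = 22; finish at 22 days.
The longest path through T8 is only 21 days, so T8 has float 1.
New critical path: T4→T5→T7→T8 = 8+4+7+5 = 24 ⇒ 24 days.

24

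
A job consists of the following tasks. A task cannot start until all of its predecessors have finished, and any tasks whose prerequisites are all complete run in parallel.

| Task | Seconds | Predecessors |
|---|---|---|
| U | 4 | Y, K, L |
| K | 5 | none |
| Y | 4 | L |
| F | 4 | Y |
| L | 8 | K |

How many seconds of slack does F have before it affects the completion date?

0

The longest chain is K→L→Y→U = 5+8+4+4 = 21; overall finish 21 seconds.
Longest path through F: 21 seconds (earliest finish 21, latest finish 21).
Float = 21 − 21 = 0.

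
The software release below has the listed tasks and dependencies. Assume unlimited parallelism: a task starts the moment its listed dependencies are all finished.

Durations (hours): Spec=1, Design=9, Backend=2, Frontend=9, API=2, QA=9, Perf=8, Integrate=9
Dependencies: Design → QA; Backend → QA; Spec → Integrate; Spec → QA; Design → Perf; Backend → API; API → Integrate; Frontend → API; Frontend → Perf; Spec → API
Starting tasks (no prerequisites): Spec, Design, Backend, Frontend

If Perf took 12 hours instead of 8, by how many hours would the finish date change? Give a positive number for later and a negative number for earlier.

1

Critical path before the change: Frontend→API→Integrate = 9+2+9 = 20 giving 20 hours.
Perf is off the critical path — its longest chain is 17 hours, giving 3 of slack.
New critical path: Design→Perf = 9+12 = 21 ⇒ 21 hours.
Change in finish: 21 − 20 = +1 hours.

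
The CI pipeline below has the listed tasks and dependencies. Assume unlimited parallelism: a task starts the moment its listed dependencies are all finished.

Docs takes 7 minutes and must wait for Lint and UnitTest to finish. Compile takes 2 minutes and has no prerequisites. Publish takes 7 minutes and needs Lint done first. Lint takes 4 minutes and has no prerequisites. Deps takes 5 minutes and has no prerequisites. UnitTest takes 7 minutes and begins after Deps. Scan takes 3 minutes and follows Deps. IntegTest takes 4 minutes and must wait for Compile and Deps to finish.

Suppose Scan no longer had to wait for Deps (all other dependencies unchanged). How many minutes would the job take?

19

With the dependency in place, Deps→UnitTest→Docs = 5+7+7 = 19 sets the finish at 19 minutes.
Without Deps→Scan, Scan's earliest start moves from 5 to 0.
After: Deps→UnitTest→Docs = 5+7+7 = 19 → 19 minutes.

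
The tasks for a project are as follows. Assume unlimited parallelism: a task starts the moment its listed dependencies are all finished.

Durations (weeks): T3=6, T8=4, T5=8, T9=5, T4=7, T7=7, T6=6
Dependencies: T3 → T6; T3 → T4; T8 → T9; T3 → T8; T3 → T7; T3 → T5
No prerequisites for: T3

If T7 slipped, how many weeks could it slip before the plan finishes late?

Critical path: T3→T8→T9 = 6+4+5 = 15, so the finish is 15 weeks.
The longest chain containing T7 totals 13 weeks.
Float = 15 − 13 = 2.

2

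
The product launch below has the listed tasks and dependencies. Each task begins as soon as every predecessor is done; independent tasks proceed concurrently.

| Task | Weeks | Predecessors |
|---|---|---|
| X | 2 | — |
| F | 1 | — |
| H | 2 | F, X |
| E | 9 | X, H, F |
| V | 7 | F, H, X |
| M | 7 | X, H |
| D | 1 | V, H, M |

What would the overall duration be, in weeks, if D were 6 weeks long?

As given, the longest chain is X→H→E = 2+2+9 = 13, so the finish is 13 weeks.
D has 1 week of float (longest path through it is 12).
New critical path: X→H→V→D = 2+2+7+6 = 17 ⇒ 17 weeks.

17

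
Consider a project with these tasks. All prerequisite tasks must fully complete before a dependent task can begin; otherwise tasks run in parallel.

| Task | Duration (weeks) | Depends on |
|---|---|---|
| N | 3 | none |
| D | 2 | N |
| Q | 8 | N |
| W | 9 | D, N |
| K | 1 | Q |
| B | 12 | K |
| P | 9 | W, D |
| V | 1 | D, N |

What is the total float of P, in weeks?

Critical path: N→Q→K→B = 3+8+1+12 = 24, so the finish is 24 weeks.
P finishes as early as 23 and must finish by 24.
So P can slip 24 − 23 = 1 week.

1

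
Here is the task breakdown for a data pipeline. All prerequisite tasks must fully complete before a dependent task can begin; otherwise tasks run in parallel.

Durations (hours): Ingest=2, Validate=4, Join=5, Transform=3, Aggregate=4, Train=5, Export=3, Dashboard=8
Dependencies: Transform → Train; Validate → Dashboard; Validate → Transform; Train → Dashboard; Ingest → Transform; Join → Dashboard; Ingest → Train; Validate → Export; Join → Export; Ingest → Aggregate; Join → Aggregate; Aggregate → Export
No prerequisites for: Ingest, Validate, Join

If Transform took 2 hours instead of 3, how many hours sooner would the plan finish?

Baseline: Validate→Transform→Train→Dashboard = 4+3+5+8 = 20 → 20 hours.
Transform is on the critical path; changing it to 2 makes that path 19 hours.
The critical path is still Validate→Transform→Train→Dashboard; finish is now 19 hours.
Change in finish: 19 − 20 = -1 hours.

1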